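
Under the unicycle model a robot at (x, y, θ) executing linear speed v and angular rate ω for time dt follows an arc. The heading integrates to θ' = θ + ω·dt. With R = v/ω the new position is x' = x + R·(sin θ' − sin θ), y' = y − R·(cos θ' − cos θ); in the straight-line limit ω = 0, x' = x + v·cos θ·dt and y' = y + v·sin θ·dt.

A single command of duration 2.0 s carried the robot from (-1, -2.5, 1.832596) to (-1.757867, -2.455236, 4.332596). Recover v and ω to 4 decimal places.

v = 0.5000, ω = 1.2500

Δθ = 4.332596 − 1.832596 = 2.500000
ω = Δθ/dt = 2.500000/2.0 = 1.2500
R = Δx/(sin θ' − sin θ) = 0.4000
v = R·ω = 0.4000·1.2500 = 0.5000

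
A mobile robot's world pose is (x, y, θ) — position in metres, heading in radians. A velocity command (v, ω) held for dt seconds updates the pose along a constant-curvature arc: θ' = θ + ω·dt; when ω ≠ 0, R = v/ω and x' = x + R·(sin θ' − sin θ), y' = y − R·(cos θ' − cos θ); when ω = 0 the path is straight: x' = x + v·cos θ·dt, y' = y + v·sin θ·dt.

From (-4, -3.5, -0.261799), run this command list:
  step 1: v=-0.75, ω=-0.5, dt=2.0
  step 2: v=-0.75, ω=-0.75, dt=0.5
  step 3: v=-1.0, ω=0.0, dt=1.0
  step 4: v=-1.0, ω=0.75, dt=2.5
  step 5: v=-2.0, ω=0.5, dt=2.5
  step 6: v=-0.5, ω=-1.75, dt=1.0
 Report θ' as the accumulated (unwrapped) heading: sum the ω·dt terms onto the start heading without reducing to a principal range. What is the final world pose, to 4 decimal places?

step 1: θ'=-1.2618 (R=1.5000) → pose (-5.0407, -2.5073, -1.2618)
step 2: θ'=-1.6368 (R=1.0000) → pose (-5.0859, -2.1372, -1.6368)
step 3: θ'=-1.6368 (straight) → pose (-5.0200, -1.1394, -1.6368)
step 4: θ'=0.2382 (R=-1.3333) → pose (-6.6650, 0.2442, 0.2382)
step 5: θ'=1.4882 (R=-4.0000) → pose (-9.7075, -3.3128, 1.4882)
step 6: θ'=-0.2618 (R=0.2857) → pose (-10.0662, -3.5652, -0.2618)

(-10.0662, -3.5652, -0.2618)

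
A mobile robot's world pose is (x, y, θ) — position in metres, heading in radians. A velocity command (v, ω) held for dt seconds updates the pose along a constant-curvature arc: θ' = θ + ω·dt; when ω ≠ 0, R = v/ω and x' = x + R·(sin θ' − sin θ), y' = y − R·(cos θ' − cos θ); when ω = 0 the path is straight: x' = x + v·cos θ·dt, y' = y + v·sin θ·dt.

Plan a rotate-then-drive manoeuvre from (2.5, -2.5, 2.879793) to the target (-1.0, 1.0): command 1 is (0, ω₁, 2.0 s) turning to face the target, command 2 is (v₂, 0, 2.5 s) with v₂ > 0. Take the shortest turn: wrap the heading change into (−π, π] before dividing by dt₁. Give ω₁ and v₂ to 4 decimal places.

ω₁ = -0.2618, v₂ = 1.9799

heading to target = atan2(1−-2.5, -1−2.5) = 2.3562
Δθ = wrap(2.3562 − 2.8798) = -0.5236; ω₁ = Δθ/dt₁ = -0.2618
distance = √((-1−2.5)² + (1−-2.5)²) = 4.9497; v₂ = distance/dt₂ = 1.9799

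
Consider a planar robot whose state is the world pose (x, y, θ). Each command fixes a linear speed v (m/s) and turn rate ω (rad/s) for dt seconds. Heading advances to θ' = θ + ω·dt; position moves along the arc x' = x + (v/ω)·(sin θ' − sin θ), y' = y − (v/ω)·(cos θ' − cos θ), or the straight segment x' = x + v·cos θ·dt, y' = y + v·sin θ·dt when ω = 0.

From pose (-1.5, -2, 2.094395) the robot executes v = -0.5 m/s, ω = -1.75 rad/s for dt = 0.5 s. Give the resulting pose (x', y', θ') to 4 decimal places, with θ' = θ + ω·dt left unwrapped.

θ' = 2.0944 + -1.75·0.5 = 1.2194
R = v/ω = -0.5/-1.75 = 0.2857
x' = -1.5 + 0.2857·(sin 1.2194 − sin 2.0944) = -1.4792
y' = -2 − 0.2857·(cos 1.2194 − cos 2.0944) = -2.2412

(-1.4792, -2.2412, 1.2194)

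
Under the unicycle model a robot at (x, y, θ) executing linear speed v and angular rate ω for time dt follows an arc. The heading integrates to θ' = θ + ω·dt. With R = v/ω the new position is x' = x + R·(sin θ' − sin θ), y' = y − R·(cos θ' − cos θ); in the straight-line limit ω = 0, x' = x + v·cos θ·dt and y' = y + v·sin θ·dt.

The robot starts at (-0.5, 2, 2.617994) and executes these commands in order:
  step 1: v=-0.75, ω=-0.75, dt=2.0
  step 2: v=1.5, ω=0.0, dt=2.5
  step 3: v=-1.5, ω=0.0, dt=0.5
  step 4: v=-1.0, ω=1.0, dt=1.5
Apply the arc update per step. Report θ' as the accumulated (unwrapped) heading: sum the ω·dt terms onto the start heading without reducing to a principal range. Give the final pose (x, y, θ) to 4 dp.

(1.6109, 2.0906, 2.6180)

step 1: θ'=1.1180 (R=1.0000) → pose (-0.1008, 0.6965, 1.1180)
step 2: θ'=1.1180 (straight) → pose (1.5398, 4.0686, 1.1180)
step 3: θ'=1.1180 (straight) → pose (1.2117, 3.3942, 1.1180)
step 4: θ'=2.6180 (R=-1.0000) → pose (1.6109, 2.0906, 2.6180)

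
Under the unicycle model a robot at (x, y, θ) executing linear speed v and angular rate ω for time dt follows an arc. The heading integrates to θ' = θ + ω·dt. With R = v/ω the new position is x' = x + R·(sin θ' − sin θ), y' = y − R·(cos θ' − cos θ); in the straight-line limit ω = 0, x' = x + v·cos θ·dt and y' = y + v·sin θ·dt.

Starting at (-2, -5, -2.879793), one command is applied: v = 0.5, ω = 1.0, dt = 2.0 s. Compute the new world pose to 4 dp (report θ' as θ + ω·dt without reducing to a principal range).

(-2.2559, -5.8016, -0.8798)

θ' = -2.8798 + 1.0·2.0 = -0.8798
R = v/ω = 0.5/1.0 = 0.5000
x' = -2 + 0.5000·(sin -0.8798 − sin -2.8798) = -2.2559
y' = -5 − 0.5000·(cos -0.8798 − cos -2.8798) = -5.8016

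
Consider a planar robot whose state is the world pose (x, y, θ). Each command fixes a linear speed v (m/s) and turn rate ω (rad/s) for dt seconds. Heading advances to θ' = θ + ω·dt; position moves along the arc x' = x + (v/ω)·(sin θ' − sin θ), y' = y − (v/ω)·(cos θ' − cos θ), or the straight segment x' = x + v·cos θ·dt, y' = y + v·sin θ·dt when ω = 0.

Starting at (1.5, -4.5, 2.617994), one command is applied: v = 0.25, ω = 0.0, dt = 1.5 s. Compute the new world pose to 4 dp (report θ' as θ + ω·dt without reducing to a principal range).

(1.1752, -4.3125, 2.6180)

θ' = 2.6180 + 0.0·1.5 = 2.6180
ω = 0 → straight: x' = 1.5 + 0.25·cos(2.6180)·1.5 = 1.1752
y' = -4.5 + 0.25·sin(2.6180)·1.5 = -4.3125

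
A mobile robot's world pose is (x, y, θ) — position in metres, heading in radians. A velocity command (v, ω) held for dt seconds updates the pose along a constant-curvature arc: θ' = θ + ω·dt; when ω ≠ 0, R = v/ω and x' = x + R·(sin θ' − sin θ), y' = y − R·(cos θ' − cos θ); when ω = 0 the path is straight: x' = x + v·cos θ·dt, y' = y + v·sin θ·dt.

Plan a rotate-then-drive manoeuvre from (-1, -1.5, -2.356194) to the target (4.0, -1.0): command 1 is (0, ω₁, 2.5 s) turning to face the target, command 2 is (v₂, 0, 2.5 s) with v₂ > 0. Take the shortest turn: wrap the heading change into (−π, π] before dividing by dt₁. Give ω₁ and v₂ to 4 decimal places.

ω₁ = 0.9823, v₂ = 2.0100

heading to target = atan2(-1−-1.5, 4−-1) = 0.0997
Δθ = wrap(0.0997 − -2.3562) = 2.4559; ω₁ = Δθ/dt₁ = 0.9823
distance = √((4−-1)² + (-1−-1.5)²) = 5.0249; v₂ = distance/dt₂ = 2.0100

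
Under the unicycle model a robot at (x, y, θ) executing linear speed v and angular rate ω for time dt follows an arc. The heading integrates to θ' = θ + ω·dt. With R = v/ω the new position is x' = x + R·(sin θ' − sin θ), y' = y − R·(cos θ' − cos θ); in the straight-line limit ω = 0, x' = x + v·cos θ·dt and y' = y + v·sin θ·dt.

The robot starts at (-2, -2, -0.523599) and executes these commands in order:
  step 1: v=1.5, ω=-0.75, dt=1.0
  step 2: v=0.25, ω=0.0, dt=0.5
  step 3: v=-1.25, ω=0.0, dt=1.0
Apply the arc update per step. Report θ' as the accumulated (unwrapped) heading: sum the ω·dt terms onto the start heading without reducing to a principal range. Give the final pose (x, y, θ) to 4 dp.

step 1: θ'=-1.2736 (R=-2.0000) → pose (-1.0877, -3.1464, -1.2736)
step 2: θ'=-1.2736 (straight) → pose (-1.0511, -3.2659, -1.2736)
step 3: θ'=-1.2736 (straight) → pose (-1.4171, -2.0707, -1.2736)

(-1.4171, -2.0707, -1.2736)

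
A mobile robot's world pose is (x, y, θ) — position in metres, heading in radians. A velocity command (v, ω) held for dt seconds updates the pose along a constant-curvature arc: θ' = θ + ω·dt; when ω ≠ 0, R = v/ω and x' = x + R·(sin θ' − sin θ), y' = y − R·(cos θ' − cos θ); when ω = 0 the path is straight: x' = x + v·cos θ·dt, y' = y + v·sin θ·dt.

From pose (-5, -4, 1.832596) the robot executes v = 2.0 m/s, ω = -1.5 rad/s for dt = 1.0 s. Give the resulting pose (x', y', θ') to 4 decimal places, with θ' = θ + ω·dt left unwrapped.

θ' = 1.8326 + -1.5·1.0 = 0.3326
R = v/ω = 2.0/-1.5 = -1.3333
x' = -5 + -1.3333·(sin 0.3326 − sin 1.8326) = -4.1474
y' = -4 − -1.3333·(cos 0.3326 − cos 1.8326) = -2.3946

(-4.1474, -2.3946, 0.3326)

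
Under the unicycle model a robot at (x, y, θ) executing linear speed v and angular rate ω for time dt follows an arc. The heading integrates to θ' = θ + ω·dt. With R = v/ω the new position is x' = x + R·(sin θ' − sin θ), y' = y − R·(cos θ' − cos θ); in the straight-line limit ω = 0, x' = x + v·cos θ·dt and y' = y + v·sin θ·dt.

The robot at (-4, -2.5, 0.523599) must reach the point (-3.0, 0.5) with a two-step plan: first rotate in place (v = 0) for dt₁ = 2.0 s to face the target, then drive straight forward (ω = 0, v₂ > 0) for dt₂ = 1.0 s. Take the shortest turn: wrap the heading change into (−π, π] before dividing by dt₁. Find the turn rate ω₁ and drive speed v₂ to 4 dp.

heading to target = atan2(0.5−-2.5, -3−-4) = 1.2490
Δθ = wrap(1.2490 − 0.5236) = 0.7254; ω₁ = Δθ/dt₁ = 0.3627
distance = √((-3−-4)² + (0.5−-2.5)²) = 3.1623; v₂ = distance/dt₂ = 3.1623

ω₁ = 0.3627, v₂ = 3.1623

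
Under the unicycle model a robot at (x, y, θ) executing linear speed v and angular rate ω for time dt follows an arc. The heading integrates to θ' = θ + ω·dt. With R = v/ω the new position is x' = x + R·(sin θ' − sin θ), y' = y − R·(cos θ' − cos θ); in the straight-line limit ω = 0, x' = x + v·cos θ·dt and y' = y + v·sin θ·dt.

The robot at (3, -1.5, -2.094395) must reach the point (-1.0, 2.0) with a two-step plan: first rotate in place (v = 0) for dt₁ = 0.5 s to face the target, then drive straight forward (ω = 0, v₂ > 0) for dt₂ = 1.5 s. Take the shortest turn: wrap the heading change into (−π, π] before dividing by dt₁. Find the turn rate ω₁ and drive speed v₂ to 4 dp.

heading to target = atan2(2−-1.5, -1−3) = 2.4228
Δθ = wrap(2.4228 − -2.0944) = -1.7660; ω₁ = Δθ/dt₁ = -3.5321
distance = √((-1−3)² + (2−-1.5)²) = 5.3151; v₂ = distance/dt₂ = 3.5434

ω₁ = -3.5321, v₂ = 3.5434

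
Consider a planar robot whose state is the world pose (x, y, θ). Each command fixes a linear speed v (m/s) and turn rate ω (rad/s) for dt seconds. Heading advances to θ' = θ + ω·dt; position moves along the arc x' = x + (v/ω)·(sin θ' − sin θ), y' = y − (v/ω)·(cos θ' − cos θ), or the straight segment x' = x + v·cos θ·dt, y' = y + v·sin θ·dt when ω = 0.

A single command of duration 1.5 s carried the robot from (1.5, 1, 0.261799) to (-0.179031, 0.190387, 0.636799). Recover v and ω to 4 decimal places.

Δθ = 0.636799 − 0.261799 = 0.375000
ω = Δθ/dt = 0.375000/1.5 = 0.2500
R = Δx/(sin θ' − sin θ) = -5.0000
v = R·ω = -5.0000·0.2500 = -1.2500

v = -1.2500, ω = 0.2500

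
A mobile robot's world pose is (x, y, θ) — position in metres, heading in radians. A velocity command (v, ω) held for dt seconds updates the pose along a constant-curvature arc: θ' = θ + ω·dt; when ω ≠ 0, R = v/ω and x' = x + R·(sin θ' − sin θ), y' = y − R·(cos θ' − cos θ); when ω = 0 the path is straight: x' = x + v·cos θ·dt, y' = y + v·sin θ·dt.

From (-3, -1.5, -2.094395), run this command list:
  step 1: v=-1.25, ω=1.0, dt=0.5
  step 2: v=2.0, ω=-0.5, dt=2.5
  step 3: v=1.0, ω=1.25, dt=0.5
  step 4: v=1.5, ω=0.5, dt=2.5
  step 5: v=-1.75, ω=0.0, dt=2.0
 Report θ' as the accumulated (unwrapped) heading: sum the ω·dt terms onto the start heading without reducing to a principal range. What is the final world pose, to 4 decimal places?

(-8.1268, -5.5401, -0.9694)

step 1: θ'=-1.5944 (R=-1.2500) → pose (-2.8329, -0.9045, -1.5944)
step 2: θ'=-2.8444 (R=-4.0000) → pose (-5.6604, -4.6348, -2.8444)
step 3: θ'=-2.2194 (R=0.8000) → pose (-6.0637, -4.9164, -2.2194)
step 4: θ'=-0.9694 (R=3.0000) → pose (-6.1465, -8.4260, -0.9694)
step 5: θ'=-0.9694 (straight) → pose (-8.1268, -5.5401, -0.9694)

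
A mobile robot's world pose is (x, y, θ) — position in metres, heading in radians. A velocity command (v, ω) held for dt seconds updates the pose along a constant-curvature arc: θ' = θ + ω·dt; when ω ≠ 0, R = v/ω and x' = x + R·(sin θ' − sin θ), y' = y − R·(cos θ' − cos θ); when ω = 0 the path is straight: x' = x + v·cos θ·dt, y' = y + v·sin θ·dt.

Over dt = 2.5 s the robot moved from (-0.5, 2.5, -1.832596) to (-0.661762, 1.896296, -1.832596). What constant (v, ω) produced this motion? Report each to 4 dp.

Δθ = -1.832596 − -1.832596 = 0.000000
ω = Δθ/dt = 0.000000/2.5 = 0.0000
ω = 0 → v = (Δx·cos θ + Δy·sin θ)/dt = 0.2500

v = 0.2500, ω = 0.0000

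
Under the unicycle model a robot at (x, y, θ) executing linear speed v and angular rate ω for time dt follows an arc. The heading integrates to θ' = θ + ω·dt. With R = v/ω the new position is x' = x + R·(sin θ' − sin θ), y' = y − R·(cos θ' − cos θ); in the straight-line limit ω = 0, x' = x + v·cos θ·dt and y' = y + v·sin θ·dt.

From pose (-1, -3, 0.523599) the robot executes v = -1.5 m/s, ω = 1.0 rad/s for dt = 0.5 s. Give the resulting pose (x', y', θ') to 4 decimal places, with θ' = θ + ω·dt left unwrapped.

(-1.5310, -3.5186, 1.0236)

θ' = 0.5236 + 1.0·0.5 = 1.0236
R = v/ω = -1.5/1.0 = -1.5000
x' = -1 + -1.5000·(sin 1.0236 − sin 0.5236) = -1.5310
y' = -3 − -1.5000·(cos 1.0236 − cos 0.5236) = -3.5186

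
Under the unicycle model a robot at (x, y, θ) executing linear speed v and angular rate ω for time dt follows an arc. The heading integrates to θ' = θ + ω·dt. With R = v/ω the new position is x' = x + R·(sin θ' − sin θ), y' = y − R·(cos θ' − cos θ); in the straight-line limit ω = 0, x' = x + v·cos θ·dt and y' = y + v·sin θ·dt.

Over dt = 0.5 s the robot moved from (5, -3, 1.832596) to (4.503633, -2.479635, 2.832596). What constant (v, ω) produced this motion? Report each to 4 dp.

Δθ = 2.832596 − 1.832596 = 1.000000
ω = Δθ/dt = 1.000000/0.5 = 2.0000
R = −Δy/(cos θ' − cos θ) = 0.7500
v = R·ω = 0.7500·2.0000 = 1.5000

v = 1.5000, ω = 2.0000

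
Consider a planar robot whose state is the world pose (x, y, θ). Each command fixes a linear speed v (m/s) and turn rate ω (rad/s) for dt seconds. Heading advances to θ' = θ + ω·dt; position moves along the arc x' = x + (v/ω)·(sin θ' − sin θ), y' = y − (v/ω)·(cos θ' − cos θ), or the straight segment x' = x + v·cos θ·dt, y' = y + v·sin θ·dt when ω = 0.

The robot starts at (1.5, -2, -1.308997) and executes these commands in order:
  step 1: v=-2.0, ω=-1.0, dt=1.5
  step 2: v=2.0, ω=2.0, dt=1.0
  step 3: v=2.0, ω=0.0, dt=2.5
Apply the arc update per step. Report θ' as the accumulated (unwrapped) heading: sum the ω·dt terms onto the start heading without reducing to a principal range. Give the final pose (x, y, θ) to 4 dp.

step 1: θ'=-2.8090 (R=2.0000) → pose (2.7789, 0.4080, -2.8090)
step 2: θ'=-0.8090 (R=1.0000) → pose (2.3818, -1.2274, -0.8090)
step 3: θ'=-0.8090 (straight) → pose (5.8329, -4.8454, -0.8090)

(5.8329, -4.8454, -0.8090)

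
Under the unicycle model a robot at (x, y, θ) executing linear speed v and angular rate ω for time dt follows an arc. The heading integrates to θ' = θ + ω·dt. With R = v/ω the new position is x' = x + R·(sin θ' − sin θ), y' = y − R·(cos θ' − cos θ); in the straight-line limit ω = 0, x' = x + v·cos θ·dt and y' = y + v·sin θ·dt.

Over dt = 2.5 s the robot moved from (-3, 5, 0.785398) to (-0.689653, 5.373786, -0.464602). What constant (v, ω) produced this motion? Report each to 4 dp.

v = 1.0000, ω = -0.5000

Δθ = -0.464602 − 0.785398 = -1.250000
ω = Δθ/dt = -1.250000/2.5 = -0.5000
R = Δx/(sin θ' − sin θ) = -2.0000
v = R·ω = -2.0000·-0.5000 = 1.0000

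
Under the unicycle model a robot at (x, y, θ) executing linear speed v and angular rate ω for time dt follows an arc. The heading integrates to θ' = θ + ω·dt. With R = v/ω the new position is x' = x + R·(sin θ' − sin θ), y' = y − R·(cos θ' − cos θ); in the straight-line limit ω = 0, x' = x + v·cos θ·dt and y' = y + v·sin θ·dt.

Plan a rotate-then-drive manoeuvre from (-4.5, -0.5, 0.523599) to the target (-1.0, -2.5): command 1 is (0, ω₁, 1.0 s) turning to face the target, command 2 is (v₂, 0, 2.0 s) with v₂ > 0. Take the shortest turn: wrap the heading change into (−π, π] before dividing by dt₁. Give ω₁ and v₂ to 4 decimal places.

heading to target = atan2(-2.5−-0.5, -1−-4.5) = -0.5191
Δθ = wrap(-0.5191 − 0.5236) = -1.0427; ω₁ = Δθ/dt₁ = -1.0427
distance = √((-1−-4.5)² + (-2.5−-0.5)²) = 4.0311; v₂ = distance/dt₂ = 2.0156

ω₁ = -1.0427, v₂ = 2.0156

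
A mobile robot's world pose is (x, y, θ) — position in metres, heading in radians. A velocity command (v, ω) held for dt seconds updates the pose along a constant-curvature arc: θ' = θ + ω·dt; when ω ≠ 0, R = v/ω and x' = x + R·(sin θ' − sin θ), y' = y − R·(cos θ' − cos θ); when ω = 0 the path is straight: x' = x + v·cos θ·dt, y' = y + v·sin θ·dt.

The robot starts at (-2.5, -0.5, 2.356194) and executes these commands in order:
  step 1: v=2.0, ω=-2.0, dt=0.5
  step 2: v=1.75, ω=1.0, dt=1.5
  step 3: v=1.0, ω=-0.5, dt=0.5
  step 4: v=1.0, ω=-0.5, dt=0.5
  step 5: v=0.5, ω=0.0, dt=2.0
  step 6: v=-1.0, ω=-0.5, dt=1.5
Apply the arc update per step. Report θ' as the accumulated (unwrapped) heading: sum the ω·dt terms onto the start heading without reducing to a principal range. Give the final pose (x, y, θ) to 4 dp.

(-4.9608, 2.3405, 1.6062)

step 1: θ'=1.3562 (R=-1.0000) → pose (-2.7700, 0.4201, 1.3562)
step 2: θ'=2.8562 (R=1.7500) → pose (-3.9871, 2.4720, 2.8562)
step 3: θ'=2.6062 (R=-2.0000) → pose (-4.4444, 2.6709, 2.6062)
step 4: θ'=2.3562 (R=-2.0000) → pose (-4.8383, 2.9768, 2.3562)
step 5: θ'=2.3562 (straight) → pose (-5.5454, 3.6839, 2.3562)
step 6: θ'=1.6062 (R=2.0000) → pose (-4.9608, 2.3405, 1.6062)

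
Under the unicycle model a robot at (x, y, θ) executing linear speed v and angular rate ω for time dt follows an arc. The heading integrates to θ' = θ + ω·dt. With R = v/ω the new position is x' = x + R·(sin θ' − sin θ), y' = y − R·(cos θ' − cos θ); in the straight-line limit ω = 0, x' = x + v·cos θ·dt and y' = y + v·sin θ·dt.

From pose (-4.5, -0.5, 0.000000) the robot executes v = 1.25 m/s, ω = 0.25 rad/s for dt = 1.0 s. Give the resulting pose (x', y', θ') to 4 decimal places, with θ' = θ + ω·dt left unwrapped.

(-3.2630, -0.3446, 0.2500)

θ' = 0.0000 + 0.25·1.0 = 0.2500
R = v/ω = 1.25/0.25 = 5.0000
x' = -4.5 + 5.0000·(sin 0.2500 − sin 0.0000) = -3.2630
y' = -0.5 − 5.0000·(cos 0.2500 − cos 0.0000) = -0.3446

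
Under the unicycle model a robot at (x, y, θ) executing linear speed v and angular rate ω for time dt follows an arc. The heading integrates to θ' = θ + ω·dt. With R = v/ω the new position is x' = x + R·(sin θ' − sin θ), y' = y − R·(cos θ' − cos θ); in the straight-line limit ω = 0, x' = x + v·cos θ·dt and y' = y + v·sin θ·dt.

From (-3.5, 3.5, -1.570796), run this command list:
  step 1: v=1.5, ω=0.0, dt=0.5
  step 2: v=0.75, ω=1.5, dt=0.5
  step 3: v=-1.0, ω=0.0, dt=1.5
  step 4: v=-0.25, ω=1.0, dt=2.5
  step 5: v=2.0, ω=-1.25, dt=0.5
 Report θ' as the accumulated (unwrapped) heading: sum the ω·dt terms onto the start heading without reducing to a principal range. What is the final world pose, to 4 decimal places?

(-4.6204, 4.2726, 1.0542)

step 1: θ'=-1.5708 (straight) → pose (-3.5000, 2.7500, -1.5708)
step 2: θ'=-0.8208 (R=0.5000) → pose (-3.3658, 2.4092, -0.8208)
step 3: θ'=-0.8208 (straight) → pose (-4.3883, 3.5067, -0.8208)
step 4: θ'=1.6792 (R=-0.2500) → pose (-4.8198, 3.3093, 1.6792)
step 5: θ'=1.0542 (R=-1.6000) → pose (-4.6204, 4.2726, 1.0542)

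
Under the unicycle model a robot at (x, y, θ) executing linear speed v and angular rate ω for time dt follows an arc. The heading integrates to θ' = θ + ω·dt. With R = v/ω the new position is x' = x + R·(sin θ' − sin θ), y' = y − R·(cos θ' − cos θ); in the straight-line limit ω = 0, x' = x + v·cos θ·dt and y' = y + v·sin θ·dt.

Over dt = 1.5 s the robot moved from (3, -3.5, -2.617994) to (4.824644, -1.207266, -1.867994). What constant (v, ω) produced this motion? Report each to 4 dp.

Δθ = -1.867994 − -2.617994 = 0.750000
ω = Δθ/dt = 0.750000/1.5 = 0.5000
R = −Δy/(cos θ' − cos θ) = -4.0000
v = R·ω = -4.0000·0.5000 = -2.0000

v = -2.0000, ω = 0.5000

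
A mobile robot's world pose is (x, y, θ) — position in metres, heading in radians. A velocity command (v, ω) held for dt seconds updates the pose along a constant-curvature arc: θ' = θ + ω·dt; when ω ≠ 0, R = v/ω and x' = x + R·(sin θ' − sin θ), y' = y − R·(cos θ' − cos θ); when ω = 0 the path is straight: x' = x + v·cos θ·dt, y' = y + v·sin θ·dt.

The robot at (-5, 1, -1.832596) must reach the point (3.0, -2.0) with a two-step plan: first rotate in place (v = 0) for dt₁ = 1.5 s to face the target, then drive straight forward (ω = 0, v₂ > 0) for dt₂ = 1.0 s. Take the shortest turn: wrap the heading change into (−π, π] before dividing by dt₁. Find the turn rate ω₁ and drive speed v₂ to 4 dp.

heading to target = atan2(-2−1, 3−-5) = -0.3588
Δθ = wrap(-0.3588 − -1.8326) = 1.4738; ω₁ = Δθ/dt₁ = 0.9826
distance = √((3−-5)² + (-2−1)²) = 8.5440; v₂ = distance/dt₂ = 8.5440

ω₁ = 0.9826, v₂ = 8.5440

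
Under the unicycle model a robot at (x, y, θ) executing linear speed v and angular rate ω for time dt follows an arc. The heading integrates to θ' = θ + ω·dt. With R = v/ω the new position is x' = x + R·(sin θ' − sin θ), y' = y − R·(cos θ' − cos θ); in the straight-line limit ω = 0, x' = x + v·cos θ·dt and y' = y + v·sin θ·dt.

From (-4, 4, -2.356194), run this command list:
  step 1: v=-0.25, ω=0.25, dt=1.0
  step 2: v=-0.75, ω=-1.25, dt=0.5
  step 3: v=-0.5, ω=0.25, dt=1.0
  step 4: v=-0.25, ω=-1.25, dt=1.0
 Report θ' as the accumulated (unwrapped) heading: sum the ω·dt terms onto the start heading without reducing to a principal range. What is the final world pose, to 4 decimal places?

step 1: θ'=-2.1062 (R=-1.0000) → pose (-3.8470, 4.1969, -2.1062)
step 2: θ'=-2.7312 (R=0.6000) → pose (-3.5704, 4.4410, -2.7312)
step 3: θ'=-2.4812 (R=-2.0000) → pose (-3.1415, 4.6954, -2.4812)
step 4: θ'=-3.7312 (R=0.2000) → pose (-2.9076, 4.7037, -3.7312)

(-2.9076, 4.7037, -3.7312)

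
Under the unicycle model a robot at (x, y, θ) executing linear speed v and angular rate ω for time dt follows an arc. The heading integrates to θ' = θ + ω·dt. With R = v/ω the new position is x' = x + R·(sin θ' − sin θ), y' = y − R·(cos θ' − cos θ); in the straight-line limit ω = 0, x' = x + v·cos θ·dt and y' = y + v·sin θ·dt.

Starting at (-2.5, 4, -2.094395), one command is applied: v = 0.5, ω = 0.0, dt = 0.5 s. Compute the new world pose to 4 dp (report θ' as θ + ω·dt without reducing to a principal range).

θ' = -2.0944 + 0.0·0.5 = -2.0944
ω = 0 → straight: x' = -2.5 + 0.5·cos(-2.0944)·0.5 = -2.6250
y' = 4 + 0.5·sin(-2.0944)·0.5 = 3.7835

(-2.6250, 3.7835, -2.0944)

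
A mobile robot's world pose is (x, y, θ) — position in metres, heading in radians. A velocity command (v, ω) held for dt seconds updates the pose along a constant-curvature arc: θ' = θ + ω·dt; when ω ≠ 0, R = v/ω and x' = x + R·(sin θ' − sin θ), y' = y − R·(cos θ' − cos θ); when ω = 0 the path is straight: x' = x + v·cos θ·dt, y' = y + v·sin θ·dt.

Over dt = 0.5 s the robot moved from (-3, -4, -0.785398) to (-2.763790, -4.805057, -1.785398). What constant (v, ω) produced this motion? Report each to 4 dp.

v = 1.7500, ω = -2.0000

Δθ = -1.785398 − -0.785398 = -1.000000
ω = Δθ/dt = -1.000000/0.5 = -2.0000
R = −Δy/(cos θ' − cos θ) = -0.8750
v = R·ω = -0.8750·-2.0000 = 1.7500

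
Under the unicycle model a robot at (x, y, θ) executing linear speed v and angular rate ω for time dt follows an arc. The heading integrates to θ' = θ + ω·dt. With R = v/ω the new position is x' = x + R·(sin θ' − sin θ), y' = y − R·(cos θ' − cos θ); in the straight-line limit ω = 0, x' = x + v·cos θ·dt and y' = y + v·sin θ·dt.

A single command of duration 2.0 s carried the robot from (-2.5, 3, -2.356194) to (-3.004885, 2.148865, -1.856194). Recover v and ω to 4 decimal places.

v = 0.5000, ω = 0.2500

Δθ = -1.856194 − -2.356194 = 0.500000
ω = Δθ/dt = 0.500000/2.0 = 0.2500
R = −Δy/(cos θ' − cos θ) = 2.0000
v = R·ω = 2.0000·0.2500 = 0.5000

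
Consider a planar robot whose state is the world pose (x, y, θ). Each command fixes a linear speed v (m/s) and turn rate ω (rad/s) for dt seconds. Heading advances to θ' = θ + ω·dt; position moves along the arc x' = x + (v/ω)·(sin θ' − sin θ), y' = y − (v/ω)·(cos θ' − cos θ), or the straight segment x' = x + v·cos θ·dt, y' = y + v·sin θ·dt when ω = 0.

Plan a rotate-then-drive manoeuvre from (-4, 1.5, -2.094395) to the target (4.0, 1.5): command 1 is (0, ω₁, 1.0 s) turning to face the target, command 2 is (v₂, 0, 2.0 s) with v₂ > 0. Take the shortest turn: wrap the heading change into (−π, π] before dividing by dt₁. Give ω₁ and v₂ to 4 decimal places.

ω₁ = 2.0944, v₂ = 4.0000

heading to target = atan2(1.5−1.5, 4−-4) = 0.0000
Δθ = wrap(0.0000 − -2.0944) = 2.0944; ω₁ = Δθ/dt₁ = 2.0944
distance = √((4−-4)² + (1.5−1.5)²) = 8.0000; v₂ = distance/dt₂ = 4.0000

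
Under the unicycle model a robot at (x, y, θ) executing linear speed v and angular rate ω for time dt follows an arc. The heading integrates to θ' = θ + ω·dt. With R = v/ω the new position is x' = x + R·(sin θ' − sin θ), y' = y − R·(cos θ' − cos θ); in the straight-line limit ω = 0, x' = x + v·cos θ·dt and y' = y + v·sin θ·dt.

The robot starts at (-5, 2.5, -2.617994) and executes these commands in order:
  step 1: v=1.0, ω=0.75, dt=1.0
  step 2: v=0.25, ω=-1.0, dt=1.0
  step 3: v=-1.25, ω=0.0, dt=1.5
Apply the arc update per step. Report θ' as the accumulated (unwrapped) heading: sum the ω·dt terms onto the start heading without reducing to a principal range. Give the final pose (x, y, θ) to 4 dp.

step 1: θ'=-1.8680 (R=1.3333) → pose (-5.6082, 1.7358, -1.8680)
step 2: θ'=-2.8680 (R=-0.2500) → pose (-5.7797, 1.5683, -2.8680)
step 3: θ'=-2.8680 (straight) → pose (-3.9744, 2.0749, -2.8680)

(-3.9744, 2.0749, -2.8680)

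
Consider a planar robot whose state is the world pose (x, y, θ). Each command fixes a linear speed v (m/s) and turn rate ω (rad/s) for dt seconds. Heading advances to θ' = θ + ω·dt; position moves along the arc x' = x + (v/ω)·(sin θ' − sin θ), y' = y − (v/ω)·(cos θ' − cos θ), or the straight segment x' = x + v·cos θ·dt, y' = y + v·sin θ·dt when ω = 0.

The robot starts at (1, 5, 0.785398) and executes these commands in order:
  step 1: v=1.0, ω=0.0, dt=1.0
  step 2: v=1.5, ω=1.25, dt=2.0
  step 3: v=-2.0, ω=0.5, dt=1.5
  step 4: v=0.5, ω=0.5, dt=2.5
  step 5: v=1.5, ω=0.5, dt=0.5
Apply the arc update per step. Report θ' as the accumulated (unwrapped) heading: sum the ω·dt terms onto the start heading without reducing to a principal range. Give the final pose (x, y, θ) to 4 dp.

step 1: θ'=0.7854 (straight) → pose (1.7071, 5.7071, 0.7854)
step 2: θ'=3.2854 (R=1.2000) → pose (0.6866, 7.7432, 3.2854)
step 3: θ'=4.0354 (R=-4.0000) → pose (3.2312, 9.1962, 4.0354)
step 4: θ'=5.2854 (R=1.0000) → pose (3.1704, 8.0275, 5.2854)
step 5: θ'=5.5354 (R=3.0000) → pose (3.6512, 7.4544, 5.5354)

(3.6512, 7.4544, 5.5354)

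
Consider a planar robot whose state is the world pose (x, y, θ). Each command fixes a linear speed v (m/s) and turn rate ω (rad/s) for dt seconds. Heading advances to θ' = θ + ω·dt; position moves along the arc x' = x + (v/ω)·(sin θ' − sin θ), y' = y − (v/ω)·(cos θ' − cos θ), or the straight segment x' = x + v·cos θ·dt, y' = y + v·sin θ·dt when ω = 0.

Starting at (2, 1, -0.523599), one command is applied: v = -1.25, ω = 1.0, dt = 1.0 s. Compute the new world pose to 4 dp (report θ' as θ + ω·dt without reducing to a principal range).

(0.8018, 1.0283, 0.4764)

θ' = -0.5236 + 1.0·1.0 = 0.4764
R = v/ω = -1.25/1.0 = -1.2500
x' = 2 + -1.2500·(sin 0.4764 − sin -0.5236) = 0.8018
y' = 1 − -1.2500·(cos 0.4764 − cos -0.5236) = 1.0283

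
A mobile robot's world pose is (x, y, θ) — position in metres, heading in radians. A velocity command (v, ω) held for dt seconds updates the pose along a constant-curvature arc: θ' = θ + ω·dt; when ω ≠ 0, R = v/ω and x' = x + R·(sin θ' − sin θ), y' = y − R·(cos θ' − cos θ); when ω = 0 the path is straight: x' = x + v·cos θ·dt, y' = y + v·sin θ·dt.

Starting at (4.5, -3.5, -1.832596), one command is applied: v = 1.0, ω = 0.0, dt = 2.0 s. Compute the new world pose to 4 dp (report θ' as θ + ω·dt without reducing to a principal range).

θ' = -1.8326 + 0.0·2.0 = -1.8326
ω = 0 → straight: x' = 4.5 + 1.0·cos(-1.8326)·2.0 = 3.9824
y' = -3.5 + 1.0·sin(-1.8326)·2.0 = -5.4319

(3.9824, -5.4319, -1.8326)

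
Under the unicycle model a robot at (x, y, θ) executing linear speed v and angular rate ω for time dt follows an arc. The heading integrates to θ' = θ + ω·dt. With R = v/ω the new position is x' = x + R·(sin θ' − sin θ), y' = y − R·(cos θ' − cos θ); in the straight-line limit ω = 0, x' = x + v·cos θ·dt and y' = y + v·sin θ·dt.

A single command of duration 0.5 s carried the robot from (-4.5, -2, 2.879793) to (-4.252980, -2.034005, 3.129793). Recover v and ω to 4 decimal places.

Δθ = 3.129793 − 2.879793 = 0.250000
ω = Δθ/dt = 0.250000/0.5 = 0.5000
R = Δx/(sin θ' − sin θ) = -1.0000
v = R·ω = -1.0000·0.5000 = -0.5000

v = -0.5000, ω = 0.5000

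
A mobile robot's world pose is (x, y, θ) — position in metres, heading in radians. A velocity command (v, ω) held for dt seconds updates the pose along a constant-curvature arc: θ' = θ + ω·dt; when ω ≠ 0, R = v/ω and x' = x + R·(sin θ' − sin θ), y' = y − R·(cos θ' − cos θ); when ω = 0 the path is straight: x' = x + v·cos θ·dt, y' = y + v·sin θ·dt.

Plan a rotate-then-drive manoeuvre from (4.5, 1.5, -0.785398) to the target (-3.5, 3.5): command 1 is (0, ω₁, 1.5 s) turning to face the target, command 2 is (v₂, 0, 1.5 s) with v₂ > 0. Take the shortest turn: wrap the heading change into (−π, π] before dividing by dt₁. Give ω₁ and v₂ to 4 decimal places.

ω₁ = -1.7341, v₂ = 5.4975

heading to target = atan2(3.5−1.5, -3.5−4.5) = 2.8966
Δθ = wrap(2.8966 − -0.7854) = -2.6012; ω₁ = Δθ/dt₁ = -1.7341
distance = √((-3.5−4.5)² + (3.5−1.5)²) = 8.2462; v₂ = distance/dt₂ = 5.4975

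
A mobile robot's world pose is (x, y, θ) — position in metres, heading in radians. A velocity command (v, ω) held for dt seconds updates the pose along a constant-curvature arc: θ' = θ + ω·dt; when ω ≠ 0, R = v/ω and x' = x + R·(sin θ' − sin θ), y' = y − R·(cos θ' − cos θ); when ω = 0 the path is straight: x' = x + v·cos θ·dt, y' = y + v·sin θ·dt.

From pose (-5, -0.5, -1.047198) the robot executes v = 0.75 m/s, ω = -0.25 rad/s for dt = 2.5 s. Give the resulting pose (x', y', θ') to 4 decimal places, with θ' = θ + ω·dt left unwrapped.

θ' = -1.0472 + -0.25·2.5 = -1.6722
R = v/ω = 0.75/-0.25 = -3.0000
x' = -5 + -3.0000·(sin -1.6722 − sin -1.0472) = -4.6135
y' = -0.5 − -3.0000·(cos -1.6722 − cos -1.0472) = -2.3037

(-4.6135, -2.3037, -1.6722)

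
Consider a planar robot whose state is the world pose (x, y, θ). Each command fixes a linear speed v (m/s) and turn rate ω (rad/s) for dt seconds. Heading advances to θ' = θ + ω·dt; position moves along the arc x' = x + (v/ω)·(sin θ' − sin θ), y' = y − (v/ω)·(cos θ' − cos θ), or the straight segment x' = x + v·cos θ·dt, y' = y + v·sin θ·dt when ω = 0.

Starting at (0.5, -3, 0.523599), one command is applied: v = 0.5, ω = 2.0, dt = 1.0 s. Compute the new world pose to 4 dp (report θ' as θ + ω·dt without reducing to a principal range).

θ' = 0.5236 + 2.0·1.0 = 2.5236
R = v/ω = 0.5/2.0 = 0.2500
x' = 0.5 + 0.2500·(sin 2.5236 − sin 0.5236) = 0.5199
y' = -3 − 0.2500·(cos 2.5236 − cos 0.5236) = -2.5797

(0.5199, -2.5797, 2.5236)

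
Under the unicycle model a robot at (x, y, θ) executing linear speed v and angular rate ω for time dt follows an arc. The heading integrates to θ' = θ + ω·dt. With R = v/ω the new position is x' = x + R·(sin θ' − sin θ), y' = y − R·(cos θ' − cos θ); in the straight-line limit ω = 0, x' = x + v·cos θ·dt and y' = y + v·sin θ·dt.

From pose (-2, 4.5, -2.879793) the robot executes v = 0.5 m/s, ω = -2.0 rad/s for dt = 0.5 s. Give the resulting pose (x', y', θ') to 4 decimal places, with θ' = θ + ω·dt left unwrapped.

θ' = -2.8798 + -2.0·0.5 = -3.8798
R = v/ω = 0.5/-2.0 = -0.2500
x' = -2 + -0.2500·(sin -3.8798 − sin -2.8798) = -2.2329
y' = 4.5 − -0.2500·(cos -3.8798 − cos -2.8798) = 4.5566

(-2.2329, 4.5566, -3.8798)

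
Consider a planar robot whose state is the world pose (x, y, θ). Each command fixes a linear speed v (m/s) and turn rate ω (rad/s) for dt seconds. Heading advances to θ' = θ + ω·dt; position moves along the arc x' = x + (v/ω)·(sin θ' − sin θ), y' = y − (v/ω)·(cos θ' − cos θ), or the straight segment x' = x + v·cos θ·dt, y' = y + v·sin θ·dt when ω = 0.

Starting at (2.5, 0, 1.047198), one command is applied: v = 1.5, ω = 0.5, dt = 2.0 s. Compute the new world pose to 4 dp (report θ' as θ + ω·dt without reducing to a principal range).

(2.5679, 2.8758, 2.0472)

θ' = 1.0472 + 0.5·2.0 = 2.0472
R = v/ω = 1.5/0.5 = 3.0000
x' = 2.5 + 3.0000·(sin 2.0472 − sin 1.0472) = 2.5679
y' = 0 − 3.0000·(cos 2.0472 − cos 1.0472) = 2.8758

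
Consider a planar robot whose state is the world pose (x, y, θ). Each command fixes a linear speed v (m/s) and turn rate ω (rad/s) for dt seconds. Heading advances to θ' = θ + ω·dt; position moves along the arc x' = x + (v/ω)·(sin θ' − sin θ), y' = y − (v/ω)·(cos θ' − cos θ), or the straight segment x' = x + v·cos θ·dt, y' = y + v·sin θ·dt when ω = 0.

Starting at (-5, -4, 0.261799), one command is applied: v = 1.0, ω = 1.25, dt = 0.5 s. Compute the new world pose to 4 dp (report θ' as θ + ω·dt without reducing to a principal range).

(-4.5870, -3.7328, 0.8868)

θ' = 0.2618 + 1.25·0.5 = 0.8868
R = v/ω = 1.0/1.25 = 0.8000
x' = -5 + 0.8000·(sin 0.8868 − sin 0.2618) = -4.5870
y' = -4 − 0.8000·(cos 0.8868 − cos 0.2618) = -3.7328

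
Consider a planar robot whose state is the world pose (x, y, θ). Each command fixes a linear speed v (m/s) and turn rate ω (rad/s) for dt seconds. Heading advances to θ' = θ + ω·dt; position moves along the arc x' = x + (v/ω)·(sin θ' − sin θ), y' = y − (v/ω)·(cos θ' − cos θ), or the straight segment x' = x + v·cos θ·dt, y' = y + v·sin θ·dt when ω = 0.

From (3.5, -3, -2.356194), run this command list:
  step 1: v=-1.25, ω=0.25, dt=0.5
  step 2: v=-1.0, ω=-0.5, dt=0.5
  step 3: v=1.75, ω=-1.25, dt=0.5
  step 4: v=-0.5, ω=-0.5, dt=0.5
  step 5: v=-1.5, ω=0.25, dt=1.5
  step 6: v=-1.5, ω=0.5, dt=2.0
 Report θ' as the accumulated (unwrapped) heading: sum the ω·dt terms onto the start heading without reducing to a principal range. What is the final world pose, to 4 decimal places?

(8.2127, -0.7908, -1.9812)

step 1: θ'=-2.2312 (R=-5.0000) → pose (3.9132, -2.5316, -2.2312)
step 2: θ'=-2.4812 (R=2.0000) → pose (4.2658, -2.1790, -2.4812)
step 3: θ'=-3.1062 (R=-1.4000) → pose (3.4566, -2.4725, -3.1062)
step 4: θ'=-3.3562 (R=1.0000) → pose (3.7049, -2.4948, -3.3562)
step 5: θ'=-2.9812 (R=-6.0000) → pose (5.9410, -2.5554, -2.9812)
step 6: θ'=-1.9812 (R=-3.0000) → pose (8.2127, -0.7908, -1.9812)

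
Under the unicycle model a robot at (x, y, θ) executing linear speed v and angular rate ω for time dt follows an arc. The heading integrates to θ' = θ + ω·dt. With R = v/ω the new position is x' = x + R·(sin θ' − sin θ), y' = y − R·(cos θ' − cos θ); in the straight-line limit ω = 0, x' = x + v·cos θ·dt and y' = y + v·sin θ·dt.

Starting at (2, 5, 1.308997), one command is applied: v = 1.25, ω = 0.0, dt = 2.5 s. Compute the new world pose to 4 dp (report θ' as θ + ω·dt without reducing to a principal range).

θ' = 1.3090 + 0.0·2.5 = 1.3090
ω = 0 → straight: x' = 2 + 1.25·cos(1.3090)·2.5 = 2.8088
y' = 5 + 1.25·sin(1.3090)·2.5 = 8.0185

(2.8088, 8.0185, 1.3090)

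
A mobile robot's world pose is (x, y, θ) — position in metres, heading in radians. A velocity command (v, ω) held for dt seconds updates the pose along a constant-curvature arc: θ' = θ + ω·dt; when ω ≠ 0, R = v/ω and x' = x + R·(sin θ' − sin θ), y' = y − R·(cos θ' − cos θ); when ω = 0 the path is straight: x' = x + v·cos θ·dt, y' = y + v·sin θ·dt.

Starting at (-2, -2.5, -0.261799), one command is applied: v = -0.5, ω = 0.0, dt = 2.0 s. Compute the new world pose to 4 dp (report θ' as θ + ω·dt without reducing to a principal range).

θ' = -0.2618 + 0.0·2.0 = -0.2618
ω = 0 → straight: x' = -2 + -0.5·cos(-0.2618)·2.0 = -2.9659
y' = -2.5 + -0.5·sin(-0.2618)·2.0 = -2.2412

(-2.9659, -2.2412, -0.2618)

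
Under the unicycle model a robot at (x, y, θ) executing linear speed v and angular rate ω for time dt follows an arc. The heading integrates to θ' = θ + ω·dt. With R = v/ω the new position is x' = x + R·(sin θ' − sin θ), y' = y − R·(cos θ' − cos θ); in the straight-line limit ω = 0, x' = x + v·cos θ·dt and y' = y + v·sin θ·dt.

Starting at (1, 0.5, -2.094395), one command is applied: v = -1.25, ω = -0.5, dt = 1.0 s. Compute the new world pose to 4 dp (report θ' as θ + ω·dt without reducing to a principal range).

θ' = -2.0944 + -0.5·1.0 = -2.5944
R = v/ω = -1.25/-0.5 = 2.5000
x' = 1 + 2.5000·(sin -2.5944 − sin -2.0944) = 1.8643
y' = 0.5 − 2.5000·(cos -2.5944 − cos -2.0944) = 1.3850

(1.8643, 1.3850, -2.5944)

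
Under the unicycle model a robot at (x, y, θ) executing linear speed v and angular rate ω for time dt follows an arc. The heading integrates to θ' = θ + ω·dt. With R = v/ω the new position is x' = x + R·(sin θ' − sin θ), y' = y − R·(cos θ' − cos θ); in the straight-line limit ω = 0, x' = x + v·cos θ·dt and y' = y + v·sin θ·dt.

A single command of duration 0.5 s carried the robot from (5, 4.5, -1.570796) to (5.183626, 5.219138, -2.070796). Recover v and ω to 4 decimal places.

v = -1.5000, ω = -1.0000

Δθ = -2.070796 − -1.570796 = -0.500000
ω = Δθ/dt = -0.500000/0.5 = -1.0000
R = −Δy/(cos θ' − cos θ) = 1.5000
v = R·ω = 1.5000·-1.0000 = -1.5000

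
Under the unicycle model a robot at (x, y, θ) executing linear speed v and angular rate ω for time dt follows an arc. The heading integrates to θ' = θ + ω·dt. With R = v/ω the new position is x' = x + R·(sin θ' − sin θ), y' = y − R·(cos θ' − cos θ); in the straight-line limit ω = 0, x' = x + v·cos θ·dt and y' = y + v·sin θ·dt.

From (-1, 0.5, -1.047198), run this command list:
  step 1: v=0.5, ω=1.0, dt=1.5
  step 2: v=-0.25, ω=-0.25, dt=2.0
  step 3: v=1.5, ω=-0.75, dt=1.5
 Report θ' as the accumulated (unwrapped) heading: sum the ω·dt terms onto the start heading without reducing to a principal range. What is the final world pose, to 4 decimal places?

(0.9159, -1.0208, -1.1722)

step 1: θ'=0.4528 (R=0.5000) → pose (-0.3482, 0.3004, 0.4528)
step 2: θ'=-0.0472 (R=1.0000) → pose (-0.8329, 0.2007, -0.0472)
step 3: θ'=-1.1722 (R=-2.0000) → pose (0.9159, -1.0208, -1.1722)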